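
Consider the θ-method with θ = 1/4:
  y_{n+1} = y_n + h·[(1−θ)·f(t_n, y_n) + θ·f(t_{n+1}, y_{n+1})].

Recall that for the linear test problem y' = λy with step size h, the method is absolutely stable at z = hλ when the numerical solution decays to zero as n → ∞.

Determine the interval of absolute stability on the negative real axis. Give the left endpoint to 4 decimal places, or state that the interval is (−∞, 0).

On y'=λy, z=hλ:
  y_{n+1} = y_n + z·[3/4·y_n + 1/4·y_{n+1}] ⇒ (1 − 1/4z)y_{n+1} = (1 + 3/4z)y_n
  R(z) = (1 + 3/4z)/(1 − 1/4z).

Solve |R(x)|<1 on ℝ⁻.
x=-1.46: |R|=0.0696
R=−1: 1+3/4x = −1+1/4x ⇒ -1/2x=2 ⇒ x=2/(-1/2)=-4.0000
Confirm numerically:
  x=-3.727: |R|=0.92934 <1
  x=-3.581: |R|=0.88946 <1
  x=-3.500: |R|=0.86667 <1
  x=-1.674: |R|=0.18012 <1
  x=-4.341: |R|=1.08176 >1
  x=-4.295: |R|=1.07113 >1
  x=-4.208: |R|=1.05068 >1
So |R|<1 on (-4.0000, 0).

(-4.0000, 0).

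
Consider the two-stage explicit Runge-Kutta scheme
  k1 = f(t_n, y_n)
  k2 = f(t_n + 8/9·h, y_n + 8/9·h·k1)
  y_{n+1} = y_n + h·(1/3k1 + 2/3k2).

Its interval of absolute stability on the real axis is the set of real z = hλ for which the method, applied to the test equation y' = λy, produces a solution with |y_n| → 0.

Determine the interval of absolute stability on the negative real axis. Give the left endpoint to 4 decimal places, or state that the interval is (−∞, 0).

Test eqn y'=λy, z=hλ:
  k1=λy_n ⇒ h·k1=z·y_n;  k2=λ(1+8/9z)y_n ⇒ h·k2=z(1+8/9z)y_n
  y_{n+1}/y_n = 1 + 1/3z + 2/3z(1+8/9z) = 1 + z + 16/27z²
  so R(z) = 1 + z + 16/27z².

Boundary: |R(x)|=1, x<0.
x=-0.42: |R|=0.6845
R=1: x+16/27x²=0 ⇒ x=−27/16=-1.6875; min R=1−1/(4·16/27)=0.5781>−1
Confirm numerically:
  x=-1.561: |R|=0.88298 <1
  x=-1.322: |R|=0.71366 <1
  x=-1.277: |R|=0.68936 <1
  x=-1.145: |R|=0.63190 <1
  x=-2.097: |R|=1.50887 >1
  x=-1.809: |R|=1.13025 >1
  x=-1.807: |R|=1.12796 >1
So |R|<1 on (-1.6875, 0).

(-1.6875, 0).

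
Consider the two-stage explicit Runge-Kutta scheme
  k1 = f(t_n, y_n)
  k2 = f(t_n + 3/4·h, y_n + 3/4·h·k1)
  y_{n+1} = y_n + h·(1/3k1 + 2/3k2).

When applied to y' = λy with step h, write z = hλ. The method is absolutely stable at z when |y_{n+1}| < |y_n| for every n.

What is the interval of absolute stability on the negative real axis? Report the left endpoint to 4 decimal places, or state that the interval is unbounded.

z∈(-2.0000,0).

On y'=λy, z=hλ:
  k1=λy_n ⇒ h·k1=z·y_n;  k2=λ(1+3/4z)y_n ⇒ h·k2=z(1+3/4z)y_n
  y_{n+1}/y_n = 1 + 1/3z + 2/3z(1+3/4z) = 1 + z + 1/2z²
  so R(z) = 1 + z + 1/2z².

Find x<0 with |R(x)|<1.
x=-0.85: |R|=0.5112
R=1: x+1/2x²=0 ⇒ x=−2=-2.0000; min R=1−1/(4·1/2)=0.5000>−1
Confirm numerically:
  x=-1.823: |R|=0.83866 <1
  x=-1.705: |R|=0.74851 <1
  x=-1.352: |R|=0.56195 <1
  x=-1.145: |R|=0.51051 <1
  x=-2.464: |R|=1.57165 >1
  x=-2.337: |R|=1.39378 >1
  x=-2.305: |R|=1.35151 >1
Interval (-2.0000, 0).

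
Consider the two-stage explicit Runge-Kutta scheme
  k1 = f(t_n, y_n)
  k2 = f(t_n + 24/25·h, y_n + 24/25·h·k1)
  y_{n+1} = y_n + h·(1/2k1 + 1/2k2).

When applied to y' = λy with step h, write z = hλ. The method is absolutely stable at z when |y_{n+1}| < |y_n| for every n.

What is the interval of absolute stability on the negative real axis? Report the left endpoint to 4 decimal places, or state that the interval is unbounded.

(-2.0833, 0).

With y'=λy (z=hλ):
  k1=λy_n ⇒ h·k1=z·y_n;  k2=λ(1+24/25z)y_n ⇒ h·k2=z(1+24/25z)y_n
  y_{n+1}/y_n = 1 + 1/2z + 1/2z(1+24/25z) = 1 + z + 12/25z²
  Hence R(z) = 1 + z + 12/25z².

Boundary: |R(x)|=1, x<0.
x=-0.57: |R|=0.5860
R=1: x+12/25x²=0 ⇒ x=−25/12=-2.0833; min R=1−1/(4·12/25)=0.4792>−1
Confirm numerically:
  x=-1.916: |R|=0.84611 <1
  x=-1.317: |R|=0.51555 <1
  x=-1.202: |R|=0.49151 <1
  x=-0.952: |R|=0.48303 <1
  x=-2.526: |R|=1.53672 >1
  x=-2.211: |R|=1.13549 >1
Stable set (-2.0833, 0).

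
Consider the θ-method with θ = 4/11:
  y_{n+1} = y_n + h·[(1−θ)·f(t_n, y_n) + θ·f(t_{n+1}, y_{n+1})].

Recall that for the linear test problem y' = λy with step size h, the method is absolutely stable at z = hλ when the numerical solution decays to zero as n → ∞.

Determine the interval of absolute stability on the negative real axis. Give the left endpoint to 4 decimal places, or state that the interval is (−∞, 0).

Set f=λy, z=hλ:
  y_{n+1} = y_n + z·[7/11·y_n + 4/11·y_{n+1}] ⇒ (1 − 4/11z)y_{n+1} = (1 + 7/11z)y_n
  R(z) = (1 + 7/11z)/(1 − 4/11z).

Boundary: |R(x)|=1, x<0.
x=-1.34: |R|=0.0990
R=−1: 1+7/11x = −1+4/11x ⇒ -3/11x=2 ⇒ x=2/(-3/11)=-7.3333
Confirm numerically:
  x=-6.996: |R|=0.97404 <1
  x=-4.303: |R|=0.67776 <1
  x=-4.043: |R|=0.63672 <1
  x=-3.428: |R|=0.52590 <1
  x=-7.856: |R|=1.03696 >1
  x=-7.799: |R|=1.03311 >1
  x=-7.624: |R|=1.02101 >1
Stable set (-7.3333, 0).

z∈(-7.3333,0).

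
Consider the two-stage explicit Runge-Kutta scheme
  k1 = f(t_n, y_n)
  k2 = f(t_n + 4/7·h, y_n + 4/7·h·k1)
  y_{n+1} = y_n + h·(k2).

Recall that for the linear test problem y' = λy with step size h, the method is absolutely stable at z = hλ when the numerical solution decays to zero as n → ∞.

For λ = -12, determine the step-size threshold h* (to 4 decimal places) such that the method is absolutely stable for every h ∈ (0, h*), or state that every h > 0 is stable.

(-1.7500,0); λ=-12 ⇒ h* = (7/4)/12 = 0.1458.

Test eqn y'=λy, z=hλ:
  k1=λy_n ⇒ h·k1=z·y_n;  k2=λ(1+4/7z)y_n ⇒ h·k2=z(1+4/7z)y_n
  y_{n+1}/y_n = 1 + z(1+4/7z) = 1 + z + 4/7z²
  Hence R(z) = 1 + z + 4/7z².

Boundary: |R(x)|=1, x<0.
x=-1.46: |R|=0.7581
R=1: x+4/7x²=0 ⇒ x=−7/4=-1.7500; min R=1−1/(4·4/7)=0.5625>−1
Confirm numerically:
  x=-1.233: |R|=0.63574 <1
  x=-1.041: |R|=0.57825 <1
  x=-0.946: |R|=0.56538 <1
  x=-0.707: |R|=0.57863 <1
  x=-2.029: |R|=1.32348 >1
  x=-1.957: |R|=1.23149 >1
  x=-1.883: |R|=1.14311 >1
Interval (-1.7500, 0).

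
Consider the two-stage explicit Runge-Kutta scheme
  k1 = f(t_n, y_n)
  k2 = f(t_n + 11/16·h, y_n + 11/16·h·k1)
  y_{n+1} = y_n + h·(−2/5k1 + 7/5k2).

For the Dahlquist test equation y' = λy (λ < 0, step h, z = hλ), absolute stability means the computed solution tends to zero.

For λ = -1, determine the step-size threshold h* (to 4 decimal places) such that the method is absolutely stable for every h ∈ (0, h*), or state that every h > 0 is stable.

With y'=λy (z=hλ):
  k1=λy_n ⇒ h·k1=z·y_n;  k2=λ(1+11/16z)y_n ⇒ h·k2=z(1+11/16z)y_n
  y_{n+1}/y_n = 1 − 2/5z + 7/5z(1+11/16z) = 1 + z + 77/80z²
  so R(z) = 1 + z + 77/80z².

Need |R(x)|<1, x<0.
x=-1.66: |R|=1.9923
R=1: x+77/80x²=0 ⇒ x=−80/77=-1.0390; min R=1−1/(4·77/80)=0.7403>−1
Confirm numerically:
  x=-0.997: |R|=0.95973 <1
  x=-0.899: |R|=0.87889 <1
  x=-0.641: |R|=0.75447 <1
  x=-0.550: |R|=0.74116 <1
  x=-1.404: |R|=1.49330 >1
  x=-1.326: |R|=1.36634 >1
Interval (-1.0390, 0).

(-1.0390,0); λ=-1 ⇒ h* = (80/77)/1 = 1.0390.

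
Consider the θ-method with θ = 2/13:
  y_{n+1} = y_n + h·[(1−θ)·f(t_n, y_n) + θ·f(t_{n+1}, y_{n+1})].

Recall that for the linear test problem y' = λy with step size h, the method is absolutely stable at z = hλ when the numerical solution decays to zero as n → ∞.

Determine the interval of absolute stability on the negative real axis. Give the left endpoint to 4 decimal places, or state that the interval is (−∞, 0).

(-2.8889, 0).

Set f=λy, z=hλ:
  y_{n+1} = y_n + z·[11/13·y_n + 2/13·y_{n+1}] ⇒ (1 − 2/13z)y_{n+1} = (1 + 11/13z)y_n
  Hence R(z) = (1 + 11/13z)/(1 − 2/13z).

Find x<0 with |R(x)|<1.
x=-0.34: |R|=0.6769
R=−1: 1+11/13x = −1+2/13x ⇒ -9/13x=2 ⇒ x=2/(-9/13)=-2.8889
Confirm numerically:
  x=-2.384: |R|=0.74426 <1
  x=-1.824: |R|=0.42432 <1
  x=-1.713: |R|=0.35572 <1
  x=-3.090: |R|=1.09437 >1
  x=-3.069: |R|=1.08470 >1
Interval (-2.8889, 0).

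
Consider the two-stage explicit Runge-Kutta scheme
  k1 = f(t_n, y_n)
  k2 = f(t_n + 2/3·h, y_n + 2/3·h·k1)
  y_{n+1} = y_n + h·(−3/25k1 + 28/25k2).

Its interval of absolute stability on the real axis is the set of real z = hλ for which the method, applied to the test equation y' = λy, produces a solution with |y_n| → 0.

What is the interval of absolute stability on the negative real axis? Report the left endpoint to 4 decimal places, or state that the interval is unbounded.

z∈(-1.3393,0).

Test eqn y'=λy, z=hλ:
  k1=λy_n ⇒ h·k1=z·y_n;  k2=λ(1+2/3z)y_n ⇒ h·k2=z(1+2/3z)y_n
  y_{n+1}/y_n = 1 − 3/25z + 28/25z(1+2/3z) = 1 + z + 56/75z²
  ⇒ R(z) = 1 + z + 56/75z².

Solve |R(x)|<1 on ℝ⁻.
x=-0.38: |R|=0.7278
R=1: x+56/75x²=0 ⇒ x=−75/56=-1.3393; min R=1−1/(4·56/75)=0.6652>−1
Confirm numerically:
  x=-1.109: |R|=0.80931 <1
  x=-0.810: |R|=0.67989 <1
  x=-0.539: |R|=0.67792 <1
  x=-1.683: |R|=1.43193 >1
  x=-1.488: |R|=1.16523 >1
Stable set (-1.3393, 0).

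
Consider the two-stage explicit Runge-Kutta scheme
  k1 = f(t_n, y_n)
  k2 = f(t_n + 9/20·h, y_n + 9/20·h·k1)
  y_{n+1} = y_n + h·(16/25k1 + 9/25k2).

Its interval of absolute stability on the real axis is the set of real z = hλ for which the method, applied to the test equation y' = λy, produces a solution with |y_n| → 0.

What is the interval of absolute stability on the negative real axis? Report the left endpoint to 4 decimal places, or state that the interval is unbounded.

Test eqn y'=λy, z=hλ:
  k1=λy_n ⇒ h·k1=z·y_n;  k2=λ(1+9/20z)y_n ⇒ h·k2=z(1+9/20z)y_n
  y_{n+1}/y_n = 1 + 16/25z + 9/25z(1+9/20z) = 1 + z + 81/500z²
  ⇒ R(z) = 1 + z + 81/500z².

Find x<0 with |R(x)|<1.
x=-1: |R|=0.1620
R=1: x+81/500x²=0 ⇒ x=−500/81=-6.1728; min R=1−1/(4·81/500)=-0.5432>−1
Confirm numerically:
  x=-6.013: |R|=0.84430 <1
  x=-3.376: |R|=0.52963 <1
  x=-2.821: |R|=0.53180 <1
  x=-6.699: |R|=1.57101 >1
  x=-6.369: |R|=1.20239 >1
Stable set (-6.1728, 0).

(-6.1728, 0).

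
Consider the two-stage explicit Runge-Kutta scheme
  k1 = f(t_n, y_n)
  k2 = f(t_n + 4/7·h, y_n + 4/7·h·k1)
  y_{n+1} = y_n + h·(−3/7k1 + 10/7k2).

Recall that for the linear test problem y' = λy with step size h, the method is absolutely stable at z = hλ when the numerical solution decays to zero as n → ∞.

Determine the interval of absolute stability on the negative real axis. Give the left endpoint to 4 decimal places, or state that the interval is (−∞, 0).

(-1.2250, 0).

With y'=λy (z=hλ):
  k1=λy_n ⇒ h·k1=z·y_n;  k2=λ(1+4/7z)y_n ⇒ h·k2=z(1+4/7z)y_n
  y_{n+1}/y_n = 1 − 3/7z + 10/7z(1+4/7z) = 1 + z + 40/49z²
  R(z) = 1 + z + 40/49z².

Find x<0 with |R(x)|<1.
x=-0.91: |R|=0.7660
R=1: x+40/49x²=0 ⇒ x=−49/40=-1.2250; min R=1−1/(4·40/49)=0.6937>−1
Confirm numerically:
  x=-0.890: |R|=0.75661 <1
  x=-0.645: |R|=0.69461 <1
  x=-0.624: |R|=0.69386 <1
  x=-1.779: |R|=1.80454 >1
  x=-1.761: |R|=1.77053 >1
So |R|<1 on (-1.2250, 0).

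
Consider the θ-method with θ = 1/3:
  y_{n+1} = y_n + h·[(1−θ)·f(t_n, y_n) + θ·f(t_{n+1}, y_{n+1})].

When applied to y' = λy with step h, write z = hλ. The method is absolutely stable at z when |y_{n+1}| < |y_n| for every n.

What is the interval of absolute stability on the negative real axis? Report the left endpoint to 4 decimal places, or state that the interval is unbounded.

On y'=λy, z=hλ:
  y_{n+1} = y_n + z·[2/3·y_n + 1/3·y_{n+1}] ⇒ (1 − 1/3z)y_{n+1} = (1 + 2/3z)y_n
  R(z) = (1 + 2/3z)/(1 − 1/3z).

Find x<0 with |R(x)|<1.
x=-0.55: |R|=0.5352
R=−1: 1+2/3x = −1+1/3x ⇒ -1/3x=2 ⇒ x=2/(-1/3)=-6.0000
Confirm numerically:
  x=-4.866: |R|=0.85584 <1
  x=-4.508: |R|=0.80128 <1
  x=-3.651: |R|=0.64682 <1
  x=-3.583: |R|=0.63284 <1
  x=-6.511: |R|=1.05373 >1
  x=-6.185: |R|=1.02014 >1
So |R|<1 on (-6.0000, 0).

(-6.0000, 0).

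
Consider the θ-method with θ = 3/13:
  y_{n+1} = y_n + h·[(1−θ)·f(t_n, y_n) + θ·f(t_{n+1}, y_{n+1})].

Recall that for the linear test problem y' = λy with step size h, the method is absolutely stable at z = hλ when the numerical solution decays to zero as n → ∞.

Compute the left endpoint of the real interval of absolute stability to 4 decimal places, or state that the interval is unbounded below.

On y'=λy, z=hλ:
  y_{n+1} = y_n + z·[10/13·y_n + 3/13·y_{n+1}] ⇒ (1 − 3/13z)y_{n+1} = (1 + 10/13z)y_n
  ⇒ R(z) = (1 + 10/13z)/(1 − 3/13z).

Solve |R(x)|<1 on ℝ⁻.
x=-0.8: |R|=0.3247
R=−1: 1+10/13x = −1+3/13x ⇒ -7/13x=2 ⇒ x=2/(-7/13)=-3.7143
Confirm numerically:
  x=-3.335: |R|=0.88459 <1
  x=-1.829: |R|=0.28615 <1
  x=-1.687: |R|=0.21427 <1
  x=-4.312: |R|=1.16132 >1
  x=-4.256: |R|=1.14716 >1
  x=-4.044: |R|=1.09184 >1
Stable set (-3.7143, 0).

left endpoint -3.7143.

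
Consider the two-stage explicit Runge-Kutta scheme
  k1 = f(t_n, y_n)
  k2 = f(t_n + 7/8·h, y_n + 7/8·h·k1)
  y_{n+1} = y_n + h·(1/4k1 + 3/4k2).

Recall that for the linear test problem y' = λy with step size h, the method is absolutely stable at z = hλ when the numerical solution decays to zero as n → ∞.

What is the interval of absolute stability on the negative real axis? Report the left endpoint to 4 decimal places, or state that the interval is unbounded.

Test eqn y'=λy, z=hλ:
  k1=λy_n ⇒ h·k1=z·y_n;  k2=λ(1+7/8z)y_n ⇒ h·k2=z(1+7/8z)y_n
  y_{n+1}/y_n = 1 + 1/4z + 3/4z(1+7/8z) = 1 + z + 21/32z²
  R(z) = 1 + z + 21/32z².

Find x<0 with |R(x)|<1.
x=-0.81: |R|=0.6206
R=1: x+21/32x²=0 ⇒ x=−32/21=-1.5238; min R=1−1/(4·21/32)=0.6190>−1
Confirm numerically:
  x=-1.013: |R|=0.66042 <1
  x=-0.856: |R|=0.62486 <1
  x=-0.778: |R|=0.61922 <1
  x=-1.883: |R|=1.44386 >1
  x=-1.795: |R|=1.31945 >1
  x=-1.639: |R|=1.12390 >1
Interval (-1.5238, 0).

(-1.5238, 0).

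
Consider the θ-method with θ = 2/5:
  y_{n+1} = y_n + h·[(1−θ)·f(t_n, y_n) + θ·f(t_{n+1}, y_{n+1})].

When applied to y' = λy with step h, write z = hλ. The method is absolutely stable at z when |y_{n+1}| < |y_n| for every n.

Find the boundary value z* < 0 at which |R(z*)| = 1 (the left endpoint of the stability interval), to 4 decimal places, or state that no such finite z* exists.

Set f=λy, z=hλ:
  y_{n+1} = y_n + z·[3/5·y_n + 2/5·y_{n+1}] ⇒ (1 − 2/5z)y_{n+1} = (1 + 3/5z)y_n
  Hence R(z) = (1 + 3/5z)/(1 − 2/5z).

Boundary: |R(x)|=1, x<0.
x=-1.22: |R|=0.1801
R=−1: 1+3/5x = −1+2/5x ⇒ -1/5x=2 ⇒ x=2/(-1/5)=-10.0000
Confirm numerically:
  x=-8.529: |R|=0.93331 <1
  x=-6.552: |R|=0.80954 <1
  x=-4.384: |R|=0.59210 <1
  x=-10.569: |R|=1.02177 >1
  x=-10.390: |R|=1.01513 >1
  x=-10.345: |R|=1.01343 >1
So |R|<1 on (-10.0000, 0).

z* = -10.0000.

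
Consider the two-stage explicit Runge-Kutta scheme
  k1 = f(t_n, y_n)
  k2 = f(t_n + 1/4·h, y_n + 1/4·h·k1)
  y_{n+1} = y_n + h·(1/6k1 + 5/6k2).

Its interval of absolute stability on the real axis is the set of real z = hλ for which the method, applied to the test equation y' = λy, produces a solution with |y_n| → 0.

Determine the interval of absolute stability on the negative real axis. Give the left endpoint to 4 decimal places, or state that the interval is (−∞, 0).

Set f=λy, z=hλ:
  k1=λy_n ⇒ h·k1=z·y_n;  k2=λ(1+1/4z)y_n ⇒ h·k2=z(1+1/4z)y_n
  y_{n+1}/y_n = 1 + 1/6z + 5/6z(1+1/4z) = 1 + z + 5/24z²
  R(z) = 1 + z + 5/24z².

Need |R(x)|<1, x<0.
x=-0.46: |R|=0.5841
R=1: x+5/24x²=0 ⇒ x=−24/5=-4.8000; min R=1−1/(4·5/24)=-0.2000>−1
Confirm numerically:
  x=-4.585: |R|=0.79463 <1
  x=-3.360: |R|=0.00800 <1
  x=-3.005: |R|=0.12374 <1
  x=-4.884: |R|=1.08547 >1
  x=-4.854: |R|=1.05461 >1
Interval (-4.8000, 0).

(-4.8000, 0).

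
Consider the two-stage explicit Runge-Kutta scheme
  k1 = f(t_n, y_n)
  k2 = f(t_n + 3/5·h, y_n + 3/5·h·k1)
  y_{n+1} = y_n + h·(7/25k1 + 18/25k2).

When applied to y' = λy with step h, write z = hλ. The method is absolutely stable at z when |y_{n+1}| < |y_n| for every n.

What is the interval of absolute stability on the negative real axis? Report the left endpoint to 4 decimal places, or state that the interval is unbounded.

z∈(-2.3148,0).

With y'=λy (z=hλ):
  k1=λy_n ⇒ h·k1=z·y_n;  k2=λ(1+3/5z)y_n ⇒ h·k2=z(1+3/5z)y_n
  y_{n+1}/y_n = 1 + 7/25z + 18/25z(1+3/5z) = 1 + z + 54/125z²
  so R(z) = 1 + z + 54/125z².

Boundary: |R(x)|=1, x<0.
x=-0.87: |R|=0.4570
R=1: x+54/125x²=0 ⇒ x=−125/54=-2.3148; min R=1−1/(4·54/125)=0.4213>−1
Confirm numerically:
  x=-1.904: |R|=0.66209 <1
  x=-1.564: |R|=0.49271 <1
  x=-1.411: |R|=0.44908 <1
  x=-2.630: |R|=1.35810 >1
  x=-2.381: |R|=1.06808 >1
Interval (-2.3148, 0).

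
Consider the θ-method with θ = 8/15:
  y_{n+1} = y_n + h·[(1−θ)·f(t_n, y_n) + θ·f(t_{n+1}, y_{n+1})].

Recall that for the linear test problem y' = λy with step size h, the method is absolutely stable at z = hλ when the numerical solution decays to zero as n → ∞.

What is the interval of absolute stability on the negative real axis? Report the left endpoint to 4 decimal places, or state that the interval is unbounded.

unbounded; (−∞, 0).

Test eqn y'=λy, z=hλ:
  y_{n+1} = y_n + z·[7/15·y_n + 8/15·y_{n+1}] ⇒ (1 − 8/15z)y_{n+1} = (1 + 7/15z)y_n
  ⇒ R(z) = (1 + 7/15z)/(1 − 8/15z).

Need |R(x)|<1, x<0.
x=-0.32: |R|=0.7267
x=-2: |R|=0.0323
x=-10: |R|=0.5789
x=-100: |R|=0.8405
θ=8/15≥1/2 ⇒ |1+7/15x|<|1−8/15x| ∀x<0 ⇒ stable on all of ℝ⁻.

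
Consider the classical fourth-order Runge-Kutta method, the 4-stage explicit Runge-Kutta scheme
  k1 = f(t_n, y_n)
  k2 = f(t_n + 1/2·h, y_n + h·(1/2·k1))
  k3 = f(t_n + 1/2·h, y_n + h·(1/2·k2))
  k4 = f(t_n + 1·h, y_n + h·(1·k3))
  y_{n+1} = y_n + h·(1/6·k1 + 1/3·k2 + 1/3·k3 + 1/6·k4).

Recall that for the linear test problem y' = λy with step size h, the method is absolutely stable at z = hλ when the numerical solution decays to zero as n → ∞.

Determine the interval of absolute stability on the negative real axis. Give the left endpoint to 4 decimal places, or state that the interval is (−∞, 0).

z∈(-2.7853,0).

On y'=λy, z=hλ:
  order 4, 4-stage ⇒ R(z)=1+z+z^2/2+z^3/6+z^4/24
  (e.g. R(-0.8)=0.45173, |R|=0.45173)

Need |R(x)|<1, x<0.
x=-0.8: |R|=0.4517
|R(-1.34)|=0.2911 |R(-1.22)|=0.3139 |R(-0.72)|=0.4882
Bisect:
  x_lo=-3.3134 |R|=2.1354  x_hi=-0.0746 |R|=0.9282
  mid=-1.69400 |R|=0.27374 →hi
  mid=-2.50372 |R|=0.65209 →hi
  mid=-2.90858 |R|=1.20236 →lo
  mid=-2.70615 |R|=0.88709 →hi
  mid=-2.80737 |R|=1.03380 →lo
  mid=-2.75676 |R|=0.95783 →hi
  mid=-2.78207 |R|=0.99514 →hi
  mid=-2.79472 |R|=1.01430 →lo
  mid=-2.78839 |R|=1.00468 →lo
  ...
  [-2.78543,-2.78523] ⇒ x*=-2.7853
So |R|<1 on (-2.7853, 0).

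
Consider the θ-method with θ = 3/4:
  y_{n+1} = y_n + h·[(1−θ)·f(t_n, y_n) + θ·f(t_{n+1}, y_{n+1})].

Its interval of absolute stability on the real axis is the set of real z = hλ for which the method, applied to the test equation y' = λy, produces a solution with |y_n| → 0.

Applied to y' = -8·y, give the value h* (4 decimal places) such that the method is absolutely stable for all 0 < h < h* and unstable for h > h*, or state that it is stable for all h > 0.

interval (−∞, 0). Any h>0 works for λ=-8.

Set f=λy, z=hλ:
  y_{n+1} = y_n + z·[1/4·y_n + 3/4·y_{n+1}] ⇒ (1 − 3/4z)y_{n+1} = (1 + 1/4z)y_n
  ⇒ R(z) = (1 + 1/4z)/(1 − 3/4z).

Boundary: |R(x)|=1, x<0.
x=-0.68: |R|=0.5497
x=-2: |R|=0.2000
x=-10: |R|=0.1765
x=-100: |R|=0.3158
θ=3/4≥1/2 ⇒ |1+1/4x|<|1−3/4x| ∀x<0 ⇒ unbounded interval.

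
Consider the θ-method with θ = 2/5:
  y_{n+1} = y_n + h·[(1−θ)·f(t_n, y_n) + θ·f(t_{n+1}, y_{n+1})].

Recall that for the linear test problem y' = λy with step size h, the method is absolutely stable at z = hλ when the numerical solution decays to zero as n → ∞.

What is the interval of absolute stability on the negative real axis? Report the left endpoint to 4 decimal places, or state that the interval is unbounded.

(-10.0000, 0).

With y'=λy (z=hλ):
  y_{n+1} = y_n + z·[3/5·y_n + 2/5·y_{n+1}] ⇒ (1 − 2/5z)y_{n+1} = (1 + 3/5z)y_n
  R(z) = (1 + 3/5z)/(1 − 2/5z).

Solve |R(x)|<1 on ℝ⁻.
x=-0.72: |R|=0.4410
R=−1: 1+3/5x = −1+2/5x ⇒ -1/5x=2 ⇒ x=2/(-1/5)=-10.0000
Confirm numerically:
  x=-8.961: |R|=0.95467 <1
  x=-8.770: |R|=0.94543 <1
  x=-6.483: |R|=0.80424 <1
  x=-10.493: |R|=1.01897 >1
  x=-10.231: |R|=1.00907 >1
  x=-10.029: |R|=1.00116 >1
Interval (-10.0000, 0).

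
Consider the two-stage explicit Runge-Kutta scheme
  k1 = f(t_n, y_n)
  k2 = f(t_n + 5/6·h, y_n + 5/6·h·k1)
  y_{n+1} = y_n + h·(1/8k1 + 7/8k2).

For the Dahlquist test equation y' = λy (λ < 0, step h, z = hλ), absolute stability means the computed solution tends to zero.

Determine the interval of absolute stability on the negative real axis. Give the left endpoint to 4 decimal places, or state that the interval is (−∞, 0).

Test eqn y'=λy, z=hλ:
  k1=λy_n ⇒ h·k1=z·y_n;  k2=λ(1+5/6z)y_n ⇒ h·k2=z(1+5/6z)y_n
  y_{n+1}/y_n = 1 + 1/8z + 7/8z(1+5/6z) = 1 + z + 35/48z²
  so R(z) = 1 + z + 35/48z².

Solve |R(x)|<1 on ℝ⁻.
x=-0.39: |R|=0.7209
R=1: x+35/48x²=0 ⇒ x=−48/35=-1.3714; min R=1−1/(4·35/48)=0.6571>−1
Confirm numerically:
  x=-1.240: |R|=0.88117 <1
  x=-1.154: |R|=0.81704 <1
  x=-0.950: |R|=0.70807 <1
  x=-0.572: |R|=0.66657 <1
  x=-1.800: |R|=1.56250 >1
  x=-1.673: |R|=1.36789 >1
  x=-1.585: |R|=1.24683 >1
Stable set (-1.3714, 0).

(-1.3714, 0).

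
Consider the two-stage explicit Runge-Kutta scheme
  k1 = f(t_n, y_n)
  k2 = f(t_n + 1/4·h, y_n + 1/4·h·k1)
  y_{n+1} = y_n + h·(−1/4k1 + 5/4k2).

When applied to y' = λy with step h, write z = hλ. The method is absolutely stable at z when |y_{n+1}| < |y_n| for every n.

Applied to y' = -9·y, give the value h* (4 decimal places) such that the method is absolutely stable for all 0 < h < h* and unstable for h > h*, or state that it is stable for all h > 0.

(-3.2000,0); λ=-9 ⇒ h* = (16/5)/9 = 0.3556.

Set f=λy, z=hλ:
  k1=λy_n ⇒ h·k1=z·y_n;  k2=λ(1+1/4z)y_n ⇒ h·k2=z(1+1/4z)y_n
  y_{n+1}/y_n = 1 − 1/4z + 5/4z(1+1/4z) = 1 + z + 5/16z²
  so R(z) = 1 + z + 5/16z².

Need |R(x)|<1, x<0.
x=-1.07: |R|=0.2878
R=1: x+5/16x²=0 ⇒ x=−16/5=-3.2000; min R=1−1/(4·5/16)=0.2000>−1
Confirm numerically:
  x=-2.913: |R|=0.73874 <1
  x=-2.826: |R|=0.66971 <1
  x=-2.712: |R|=0.58642 <1
  x=-3.586: |R|=1.43256 >1
  x=-3.246: |R|=1.04666 >1
So |R|<1 on (-3.2000, 0).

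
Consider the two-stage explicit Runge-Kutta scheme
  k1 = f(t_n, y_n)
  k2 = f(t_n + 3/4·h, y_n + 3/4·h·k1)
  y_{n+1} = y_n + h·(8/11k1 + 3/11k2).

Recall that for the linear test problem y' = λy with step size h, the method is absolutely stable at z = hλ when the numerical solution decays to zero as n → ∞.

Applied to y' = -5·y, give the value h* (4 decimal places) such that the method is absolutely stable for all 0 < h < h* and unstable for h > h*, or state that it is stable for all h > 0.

(-4.8889,0); λ=-5 ⇒ h* = (44/9)/5 = 0.9778.

On y'=λy, z=hλ:
  k1=λy_n ⇒ h·k1=z·y_n;  k2=λ(1+3/4z)y_n ⇒ h·k2=z(1+3/4z)y_n
  y_{n+1}/y_n = 1 + 8/11z + 3/11z(1+3/4z) = 1 + z + 9/44z²
  Hence R(z) = 1 + z + 9/44z².

Solve |R(x)|<1 on ℝ⁻.
x=-0.99: |R|=0.2105
R=1: x+9/44x²=0 ⇒ x=−44/9=-4.8889; min R=1−1/(4·9/44)=-0.2222>−1
Confirm numerically:
  x=-3.740: |R|=0.12110 <1
  x=-3.559: |R|=0.03187 <1
  x=-2.701: |R|=0.20876 <1
  x=-2.319: |R|=0.21900 <1
  x=-5.077: |R|=1.19535 >1
  x=-4.917: |R|=1.02827 >1
Interval (-4.8889, 0).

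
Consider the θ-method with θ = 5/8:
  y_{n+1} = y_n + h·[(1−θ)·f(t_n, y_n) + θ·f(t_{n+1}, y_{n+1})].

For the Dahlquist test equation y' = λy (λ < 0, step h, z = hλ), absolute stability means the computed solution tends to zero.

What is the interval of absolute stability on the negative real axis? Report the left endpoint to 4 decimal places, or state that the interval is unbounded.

(−∞, 0) — no finite endpoint.

Test eqn y'=λy, z=hλ:
  y_{n+1} = y_n + z·[3/8·y_n + 5/8·y_{n+1}] ⇒ (1 − 5/8z)y_{n+1} = (1 + 3/8z)y_n
  Hence R(z) = (1 + 3/8z)/(1 − 5/8z).

Solve |R(x)|<1 on ℝ⁻.
x=-0.43: |R|=0.6611
x=-2: |R|=0.1111
x=-10: |R|=0.3793
x=-100: |R|=0.5748
θ=5/8≥1/2 ⇒ |1+3/8x|<|1−5/8x| ∀x<0 ⇒ interval (−∞,0).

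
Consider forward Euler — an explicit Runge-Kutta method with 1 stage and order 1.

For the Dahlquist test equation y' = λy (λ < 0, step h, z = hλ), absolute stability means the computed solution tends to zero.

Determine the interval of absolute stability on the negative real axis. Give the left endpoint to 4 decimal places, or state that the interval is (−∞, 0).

(-2.0000, 0).

With y'=λy (z=hλ):
  order 1, 1-stage ⇒ R(z)=1+z
  (e.g. R(-0.83)=0.17000, |R|=0.17000)

Find x<0 with |R(x)|<1.
x=-0.83: |R|=0.1700
|R(-2.39)|=1.3900 |R(-0.81)|=0.1900 |R(-0.52)|=0.4800
Bisect:
  x_lo=-2.4361 |R|=1.4361  x_hi=-0.1267 |R|=0.8733
  mid=-1.28144 |R|=0.28144 →hi
  mid=-1.85878 |R|=0.85878 →hi
  mid=-2.14745 |R|=1.14745 →lo
  mid=-2.00312 |R|=1.00312 →lo
  mid=-1.93095 |R|=0.93095 →hi
  mid=-1.96703 |R|=0.96703 →hi
  mid=-1.98508 |R|=0.98508 →hi
  mid=-1.99410 |R|=0.99410 →hi
  ...
  [-2.00002,-1.99988] ⇒ x*=-2.0000
So |R|<1 on (-2.0000, 0).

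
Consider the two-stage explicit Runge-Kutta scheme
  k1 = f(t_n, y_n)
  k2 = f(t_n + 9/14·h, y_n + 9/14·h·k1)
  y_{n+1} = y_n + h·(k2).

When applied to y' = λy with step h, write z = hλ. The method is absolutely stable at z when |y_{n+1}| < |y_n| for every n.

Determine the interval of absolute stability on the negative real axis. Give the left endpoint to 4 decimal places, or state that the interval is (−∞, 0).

Set f=λy, z=hλ:
  k1=λy_n ⇒ h·k1=z·y_n;  k2=λ(1+9/14z)y_n ⇒ h·k2=z(1+9/14z)y_n
  y_{n+1}/y_n = 1 + z(1+9/14z) = 1 + z + 9/14z²
  ⇒ R(z) = 1 + z + 9/14z².

Solve |R(x)|<1 on ℝ⁻.
x=-0.69: |R|=0.6161
R=1: x+9/14x²=0 ⇒ x=−14/9=-1.5556; min R=1−1/(4·9/14)=0.6111>−1
Confirm numerically:
  x=-1.520: |R|=0.96526 <1
  x=-1.496: |R|=0.94272 <1
  x=-0.932: |R|=0.62640 <1
  x=-1.945: |R|=1.48694 >1
  x=-1.859: |R|=1.36264 >1
Stable set (-1.5556, 0).

z∈(-1.5556,0).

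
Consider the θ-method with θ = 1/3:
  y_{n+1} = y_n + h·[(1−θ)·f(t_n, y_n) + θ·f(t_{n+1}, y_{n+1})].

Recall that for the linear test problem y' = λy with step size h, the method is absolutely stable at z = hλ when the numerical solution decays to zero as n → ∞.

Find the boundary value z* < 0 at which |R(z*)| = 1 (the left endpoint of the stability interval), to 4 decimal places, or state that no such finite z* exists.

Set f=λy, z=hλ:
  y_{n+1} = y_n + z·[2/3·y_n + 1/3·y_{n+1}] ⇒ (1 − 1/3z)y_{n+1} = (1 + 2/3z)y_n
  so R(z) = (1 + 2/3z)/(1 − 1/3z).

Need |R(x)|<1, x<0.
x=-0.46: |R|=0.6012
R=−1: 1+2/3x = −1+1/3x ⇒ -1/3x=2 ⇒ x=2/(-1/3)=-6.0000
Confirm numerically:
  x=-5.278: |R|=0.91278 <1
  x=-4.217: |R|=0.75294 <1
  x=-3.934: |R|=0.70205 <1
  x=-6.297: |R|=1.03195 >1
  x=-6.190: |R|=1.02067 >1
Interval (-6.0000, 0).

z* = -6.0000.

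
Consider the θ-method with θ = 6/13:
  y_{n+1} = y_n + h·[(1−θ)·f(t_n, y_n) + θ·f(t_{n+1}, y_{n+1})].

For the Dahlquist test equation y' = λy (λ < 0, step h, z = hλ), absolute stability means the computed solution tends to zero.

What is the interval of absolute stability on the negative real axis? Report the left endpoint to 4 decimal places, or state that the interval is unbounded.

Test eqn y'=λy, z=hλ:
  y_{n+1} = y_n + z·[7/13·y_n + 6/13·y_{n+1}] ⇒ (1 − 6/13z)y_{n+1} = (1 + 7/13z)y_n
  so R(z) = (1 + 7/13z)/(1 − 6/13z).

Need |R(x)|<1, x<0.
x=-0.55: |R|=0.5613
R=−1: 1+7/13x = −1+6/13x ⇒ -1/13x=2 ⇒ x=2/(-1/13)=-26.0000
Confirm numerically:
  x=-19.397: |R|=0.94897 <1
  x=-14.431: |R|=0.88383 <1
  x=-14.061: |R|=0.87738 <1
  x=-10.678: |R|=0.80119 <1
  x=-26.431: |R|=1.00251 >1
  x=-26.398: |R|=1.00232 >1
So |R|<1 on (-26.0000, 0).

(-26.0000, 0).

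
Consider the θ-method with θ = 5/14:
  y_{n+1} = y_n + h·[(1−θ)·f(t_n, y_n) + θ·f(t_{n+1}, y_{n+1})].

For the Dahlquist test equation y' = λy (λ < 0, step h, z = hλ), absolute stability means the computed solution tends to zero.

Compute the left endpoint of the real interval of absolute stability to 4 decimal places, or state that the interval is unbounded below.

z* = -7.0000.

Set f=λy, z=hλ:
  y_{n+1} = y_n + z·[9/14·y_n + 5/14·y_{n+1}] ⇒ (1 − 5/14z)y_{n+1} = (1 + 9/14z)y_n
  so R(z) = (1 + 9/14z)/(1 − 5/14z).

Need |R(x)|<1, x<0.
x=-0.47: |R|=0.5976
R=−1: 1+9/14x = −1+5/14x ⇒ -2/7x=2 ⇒ x=2/(-2/7)=-7.0000
Confirm numerically:
  x=-6.498: |R|=0.95681 <1
  x=-5.217: |R|=0.82208 <1
  x=-3.371: |R|=0.52954 <1
  x=-2.820: |R|=0.40498 <1
  x=-7.516: |R|=1.04002 >1
  x=-7.341: |R|=1.02690 >1
  x=-7.022: |R|=1.00179 >1
So |R|<1 on (-7.0000, 0).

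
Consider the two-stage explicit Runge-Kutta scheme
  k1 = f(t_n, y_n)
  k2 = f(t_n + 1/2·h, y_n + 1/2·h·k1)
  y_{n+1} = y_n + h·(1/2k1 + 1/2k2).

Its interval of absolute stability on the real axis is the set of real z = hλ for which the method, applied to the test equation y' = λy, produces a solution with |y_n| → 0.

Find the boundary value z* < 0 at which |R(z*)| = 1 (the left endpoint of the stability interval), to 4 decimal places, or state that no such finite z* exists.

left endpoint -4.0000.

Set f=λy, z=hλ:
  k1=λy_n ⇒ h·k1=z·y_n;  k2=λ(1+1/2z)y_n ⇒ h·k2=z(1+1/2z)y_n
  y_{n+1}/y_n = 1 + 1/2z + 1/2z(1+1/2z) = 1 + z + 1/4z²
  ⇒ R(z) = 1 + z + 1/4z².

Solve |R(x)|<1 on ℝ⁻.
x=-1.47: |R|=0.0702
R=1: x+1/4x²=0 ⇒ x=−4=-4.0000; min R=1−1/(4·1/4)=0.0000>−1
Confirm numerically:
  x=-3.404: |R|=0.49280 <1
  x=-3.120: |R|=0.31360 <1
  x=-2.862: |R|=0.18576 <1
  x=-4.530: |R|=1.60023 >1
  x=-4.299: |R|=1.32135 >1
  x=-4.213: |R|=1.22434 >1
Interval (-4.0000, 0).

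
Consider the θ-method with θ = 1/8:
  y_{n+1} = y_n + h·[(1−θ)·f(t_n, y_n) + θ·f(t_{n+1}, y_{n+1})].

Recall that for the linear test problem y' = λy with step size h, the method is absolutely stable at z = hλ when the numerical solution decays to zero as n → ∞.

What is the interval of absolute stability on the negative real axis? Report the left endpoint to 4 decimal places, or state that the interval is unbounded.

(-2.6667, 0).

Test eqn y'=λy, z=hλ:
  y_{n+1} = y_n + z·[7/8·y_n + 1/8·y_{n+1}] ⇒ (1 − 1/8z)y_{n+1} = (1 + 7/8z)y_n
  Hence R(z) = (1 + 7/8z)/(1 − 1/8z).

Find x<0 with |R(x)|<1.
x=-0.5: |R|=0.5294
R=−1: 1+7/8x = −1+1/8x ⇒ -3/4x=2 ⇒ x=2/(-3/4)=-2.6667
Confirm numerically:
  x=-1.793: |R|=0.46472 <1
  x=-1.438: |R|=0.21890 <1
  x=-1.351: |R|=0.15581 <1
  x=-1.287: |R|=0.10865 <1
  x=-2.853: |R|=1.10301 >1
  x=-2.801: |R|=1.07462 >1
Interval (-2.6667, 0).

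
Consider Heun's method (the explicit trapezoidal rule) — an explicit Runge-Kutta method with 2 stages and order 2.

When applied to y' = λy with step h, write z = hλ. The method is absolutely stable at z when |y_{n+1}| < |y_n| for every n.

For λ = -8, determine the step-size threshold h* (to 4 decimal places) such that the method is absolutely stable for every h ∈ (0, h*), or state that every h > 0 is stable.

(-2.0000,0); λ=-8 ⇒ h* = 0.2500.

Test eqn y'=λy, z=hλ:
  order 2, 2-stage ⇒ R(z)=1+z+z^2/2
  (e.g. R(-0.32)=0.73120, |R|=0.73120)

Solve |R(x)|<1 on ℝ⁻.
x=-0.32: |R|=0.7312
|R(-2.16)|=1.1728 |R(-0.67)|=0.5544 |R(-0.66)|=0.5578
Bisect:
  x_lo=-2.6054 |R|=1.7887  x_hi=-0.3487 |R|=0.7121
  mid=-1.47704 |R|=0.61379 →hi
  mid=-2.04122 |R|=1.04207 →lo
  mid=-1.75913 |R|=0.78814 →hi
  mid=-1.90018 |R|=0.90516 →hi
  mid=-1.97070 |R|=0.97113 →hi
  mid=-2.00596 |R|=1.00598 →lo
  mid=-1.98833 |R|=0.98840 →hi
  mid=-1.99715 |R|=0.99715 →hi
  mid=-2.00155 |R|=1.00156 →lo
  ...
  [-2.00004,-1.99990] ⇒ x*=-2.0000
Interval (-2.0000, 0).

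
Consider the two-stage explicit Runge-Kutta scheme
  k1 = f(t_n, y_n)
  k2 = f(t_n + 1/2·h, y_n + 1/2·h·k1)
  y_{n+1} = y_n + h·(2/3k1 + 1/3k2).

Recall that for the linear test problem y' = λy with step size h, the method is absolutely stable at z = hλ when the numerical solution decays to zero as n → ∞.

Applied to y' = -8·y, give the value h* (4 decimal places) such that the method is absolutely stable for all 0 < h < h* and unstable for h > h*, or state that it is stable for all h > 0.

(-6.0000,0); λ=-8 ⇒ h* = (6)/8 = 0.7500.

With y'=λy (z=hλ):
  k1=λy_n ⇒ h·k1=z·y_n;  k2=λ(1+1/2z)y_n ⇒ h·k2=z(1+1/2z)y_n
  y_{n+1}/y_n = 1 + 2/3z + 1/3z(1+1/2z) = 1 + z + 1/6z²
  Hence R(z) = 1 + z + 1/6z².

Solve |R(x)|<1 on ℝ⁻.
x=-1.34: |R|=0.0407
R=1: x+1/6x²=0 ⇒ x=−6=-6.0000; min R=1−1/(4·1/6)=-0.5000>−1
Confirm numerically:
  x=-4.102: |R|=0.29760 <1
  x=-3.557: |R|=0.44829 <1
  x=-2.797: |R|=0.49313 <1
  x=-6.338: |R|=1.35704 >1
  x=-6.196: |R|=1.20240 >1
Stable set (-6.0000, 0).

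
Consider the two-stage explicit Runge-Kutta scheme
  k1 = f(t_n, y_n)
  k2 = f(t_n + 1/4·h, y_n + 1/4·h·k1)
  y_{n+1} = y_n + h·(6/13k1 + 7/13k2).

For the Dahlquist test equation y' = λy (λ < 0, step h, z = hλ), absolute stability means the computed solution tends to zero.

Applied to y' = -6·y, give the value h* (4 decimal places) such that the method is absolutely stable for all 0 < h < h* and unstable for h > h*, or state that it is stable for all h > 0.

(-7.4286,0); λ=-6 ⇒ h* = (52/7)/6 = 1.2381.

With y'=λy (z=hλ):
  k1=λy_n ⇒ h·k1=z·y_n;  k2=λ(1+1/4z)y_n ⇒ h·k2=z(1+1/4z)y_n
  y_{n+1}/y_n = 1 + 6/13z + 7/13z(1+1/4z) = 1 + z + 7/52z²
  Hence R(z) = 1 + z + 7/52z².

Solve |R(x)|<1 on ℝ⁻.
x=-0.96: |R|=0.1641
R=1: x+7/52x²=0 ⇒ x=−52/7=-7.4286; min R=1−1/(4·7/52)=-0.8571>−1
Confirm numerically:
  x=-7.078: |R|=0.66597 <1
  x=-6.088: |R|=0.09865 <1
  x=-5.473: |R|=0.44077 <1
  x=-7.724: |R|=1.30718 >1
  x=-7.508: |R|=1.08028 >1
  x=-7.454: |R|=1.02552 >1
So |R|<1 on (-7.4286, 0).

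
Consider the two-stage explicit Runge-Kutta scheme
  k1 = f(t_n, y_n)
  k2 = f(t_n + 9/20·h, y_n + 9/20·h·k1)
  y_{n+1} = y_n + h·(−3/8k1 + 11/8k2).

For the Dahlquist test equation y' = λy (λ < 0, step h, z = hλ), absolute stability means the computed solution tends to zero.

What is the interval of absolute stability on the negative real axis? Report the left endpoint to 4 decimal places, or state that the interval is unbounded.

With y'=λy (z=hλ):
  k1=λy_n ⇒ h·k1=z·y_n;  k2=λ(1+9/20z)y_n ⇒ h·k2=z(1+9/20z)y_n
  y_{n+1}/y_n = 1 − 3/8z + 11/8z(1+9/20z) = 1 + z + 99/160z²
  R(z) = 1 + z + 99/160z².

Find x<0 with |R(x)|<1.
x=-0.42: |R|=0.6891
R=1: x+99/160x²=0 ⇒ x=−160/99=-1.6162; min R=1−1/(4·99/160)=0.5960>−1
Confirm numerically:
  x=-1.492: |R|=0.88538 <1
  x=-1.196: |R|=0.68907 <1
  x=-0.820: |R|=0.59605 <1
  x=-0.783: |R|=0.59635 <1
  x=-2.123: |R|=1.66579 >1
  x=-1.898: |R|=1.33099 >1
  x=-1.668: |R|=1.05350 >1
Stable set (-1.6162, 0).

z∈(-1.6162,0).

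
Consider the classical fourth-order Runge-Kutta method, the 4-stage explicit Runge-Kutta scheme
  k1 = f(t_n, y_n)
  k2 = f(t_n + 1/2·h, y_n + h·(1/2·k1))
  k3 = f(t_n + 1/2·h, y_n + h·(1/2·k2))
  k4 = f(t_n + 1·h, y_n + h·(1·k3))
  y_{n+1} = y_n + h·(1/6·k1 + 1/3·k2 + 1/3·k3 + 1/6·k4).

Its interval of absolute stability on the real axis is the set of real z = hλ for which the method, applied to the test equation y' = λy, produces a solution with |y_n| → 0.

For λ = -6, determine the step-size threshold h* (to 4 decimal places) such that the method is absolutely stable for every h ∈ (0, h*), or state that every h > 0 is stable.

Set f=λy, z=hλ:
  order 4, 4-stage ⇒ R(z)=1+z+z^2/2+z^3/6+z^4/24
  (e.g. R(-1.73)=0.27672, |R|=0.27672)

Solve |R(x)|<1 on ℝ⁻.
x=-1.73: |R|=0.2767
|R(-2.07)|=0.3592 |R(-1.05)|=0.3590 |R(-0.67)|=0.5127
Bisect:
  x_lo=-3.3075 |R|=2.1183  x_hi=-0.2305 |R|=0.7942
  mid=-1.76898 |R|=0.28108 →hi
  mid=-2.53824 |R|=0.68708 →hi
  mid=-2.92287 |R|=1.22802 →lo
  mid=-2.73055 |R|=0.92056 →hi
  mid=-2.82671 |R|=1.06426 →lo
  mid=-2.77863 |R|=0.99001 →hi
  mid=-2.80267 |R|=1.02652 →lo
  mid=-2.79065 |R|=1.00811 →lo
  ...
  [-2.78539,-2.78521] ⇒ x*=-2.7853
Stable set (-2.7853, 0).

(-2.7853,0); λ=-6 ⇒ h* = 0.4642.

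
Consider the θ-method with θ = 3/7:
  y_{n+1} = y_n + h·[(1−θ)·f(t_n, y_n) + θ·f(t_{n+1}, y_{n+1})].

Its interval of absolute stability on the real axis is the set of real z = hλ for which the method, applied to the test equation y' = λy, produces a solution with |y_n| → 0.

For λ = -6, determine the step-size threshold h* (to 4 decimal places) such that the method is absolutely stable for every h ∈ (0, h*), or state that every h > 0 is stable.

With y'=λy (z=hλ):
  y_{n+1} = y_n + z·[4/7·y_n + 3/7·y_{n+1}] ⇒ (1 − 3/7z)y_{n+1} = (1 + 4/7z)y_n
  Hence R(z) = (1 + 4/7z)/(1 − 3/7z).

Need |R(x)|<1, x<0.
x=-1.54: |R|=0.0723
R=−1: 1+4/7x = −1+3/7x ⇒ -1/7x=2 ⇒ x=2/(-1/7)=-14.0000
Confirm numerically:
  x=-12.597: |R|=0.96868 <1
  x=-12.259: |R|=0.96023 <1
  x=-8.458: |R|=0.82881 <1
  x=-7.812: |R|=0.79669 <1
  x=-14.555: |R|=1.01095 >1
  x=-14.073: |R|=1.00148 >1
  x=-14.068: |R|=1.00138 >1
So |R|<1 on (-14.0000, 0).

(-14.0000,0); λ=-6 ⇒ h* = (14)/6 = 2.3333.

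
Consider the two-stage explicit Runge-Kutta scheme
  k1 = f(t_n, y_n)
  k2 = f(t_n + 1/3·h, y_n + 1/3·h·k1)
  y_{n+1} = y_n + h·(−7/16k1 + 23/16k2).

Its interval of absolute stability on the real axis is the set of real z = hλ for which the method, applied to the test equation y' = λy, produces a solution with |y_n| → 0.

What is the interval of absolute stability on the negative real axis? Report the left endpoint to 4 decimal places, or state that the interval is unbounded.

(-2.0870, 0).

On y'=λy, z=hλ:
  k1=λy_n ⇒ h·k1=z·y_n;  k2=λ(1+1/3z)y_n ⇒ h·k2=z(1+1/3z)y_n
  y_{n+1}/y_n = 1 − 7/16z + 23/16z(1+1/3z) = 1 + z + 23/48z²
  Hence R(z) = 1 + z + 23/48z².

Boundary: |R(x)|=1, x<0.
x=-0.67: |R|=0.5451
R=1: x+23/48x²=0 ⇒ x=−48/23=-2.0870; min R=1−1/(4·23/48)=0.4783>−1
Confirm numerically:
  x=-1.515: |R|=0.58480 <1
  x=-1.022: |R|=0.47848 <1
  x=-1.012: |R|=0.47874 <1
  x=-2.592: |R|=1.62726 >1
  x=-2.482: |R|=1.46982 >1
  x=-2.158: |R|=1.07346 >1
Stable set (-2.0870, 0).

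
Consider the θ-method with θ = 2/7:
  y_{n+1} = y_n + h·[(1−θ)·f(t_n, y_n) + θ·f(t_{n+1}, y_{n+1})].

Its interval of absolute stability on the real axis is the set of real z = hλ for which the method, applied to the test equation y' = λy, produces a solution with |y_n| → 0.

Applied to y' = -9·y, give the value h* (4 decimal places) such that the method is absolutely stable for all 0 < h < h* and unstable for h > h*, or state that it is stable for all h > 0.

On y'=λy, z=hλ:
  y_{n+1} = y_n + z·[5/7·y_n + 2/7·y_{n+1}] ⇒ (1 − 2/7z)y_{n+1} = (1 + 5/7z)y_n
  R(z) = (1 + 5/7z)/(1 − 2/7z).

Need |R(x)|<1, x<0.
x=-0.36: |R|=0.6736
R=−1: 1+5/7x = −1+2/7x ⇒ -3/7x=2 ⇒ x=2/(-3/7)=-4.6667
Confirm numerically:
  x=-4.403: |R|=0.94996 <1
  x=-3.917: |R|=0.84839 <1
  x=-3.190: |R|=0.66891 <1
  x=-2.221: |R|=0.35877 <1
  x=-4.816: |R|=1.02694 >1
  x=-4.728: |R|=1.01118 >1
Stable set (-4.6667, 0).

(-4.6667,0); λ=-9 ⇒ h* = (14/3)/9 = 0.5185.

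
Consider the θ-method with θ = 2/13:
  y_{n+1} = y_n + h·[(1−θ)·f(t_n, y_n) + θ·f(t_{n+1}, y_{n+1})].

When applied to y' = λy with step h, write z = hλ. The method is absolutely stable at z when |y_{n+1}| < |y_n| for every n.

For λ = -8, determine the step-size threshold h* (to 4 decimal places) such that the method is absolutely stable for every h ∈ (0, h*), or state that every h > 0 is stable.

(-2.8889,0); λ=-8 ⇒ h* = (26/9)/8 = 0.3611.

With y'=λy (z=hλ):
  y_{n+1} = y_n + z·[11/13·y_n + 2/13·y_{n+1}] ⇒ (1 − 2/13z)y_{n+1} = (1 + 11/13z)y_n
  R(z) = (1 + 11/13z)/(1 − 2/13z).

Find x<0 with |R(x)|<1.
x=-0.92: |R|=0.1941
R=−1: 1+11/13x = −1+2/13x ⇒ -9/13x=2 ⇒ x=2/(-9/13)=-2.8889
Confirm numerically:
  x=-2.785: |R|=0.94965 <1
  x=-2.756: |R|=0.93539 <1
  x=-1.753: |R|=0.38065 <1
  x=-1.306: |R|=0.08750 <1
  x=-3.048: |R|=1.07499 >1
  x=-3.002: |R|=1.05357 >1
  x=-2.910: |R|=1.01010 >1
Interval (-2.8889, 0).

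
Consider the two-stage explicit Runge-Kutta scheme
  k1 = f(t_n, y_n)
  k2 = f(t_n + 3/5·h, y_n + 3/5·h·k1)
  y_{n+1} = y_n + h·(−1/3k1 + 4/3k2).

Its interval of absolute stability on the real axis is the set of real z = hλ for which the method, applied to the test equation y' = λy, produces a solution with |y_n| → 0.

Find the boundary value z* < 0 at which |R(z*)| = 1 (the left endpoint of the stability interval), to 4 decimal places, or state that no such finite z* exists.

left endpoint -1.2500.

On y'=λy, z=hλ:
  k1=λy_n ⇒ h·k1=z·y_n;  k2=λ(1+3/5z)y_n ⇒ h·k2=z(1+3/5z)y_n
  y_{n+1}/y_n = 1 − 1/3z + 4/3z(1+3/5z) = 1 + z + 4/5z²
  ⇒ R(z) = 1 + z + 4/5z².

Find x<0 with |R(x)|<1.
x=-0.87: |R|=0.7355
R=1: x+4/5x²=0 ⇒ x=−5/4=-1.2500; min R=1−1/(4·4/5)=0.6875>−1
Confirm numerically:
  x=-1.088: |R|=0.85900 <1
  x=-0.741: |R|=0.69826 <1
  x=-0.684: |R|=0.69028 <1
  x=-1.562: |R|=1.38988 >1
  x=-1.297: |R|=1.04877 >1
Stable set (-1.2500, 0).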